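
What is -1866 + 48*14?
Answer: -1194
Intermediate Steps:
-1866 + 48*14 = -1866 + 672 = -1194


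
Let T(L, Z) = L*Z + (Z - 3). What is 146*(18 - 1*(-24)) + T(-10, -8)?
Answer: 6201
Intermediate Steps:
T(L, Z) = -3 + Z + L*Z (T(L, Z) = L*Z + (-3 + Z) = -3 + Z + L*Z)
146*(18 - 1*(-24)) + T(-10, -8) = 146*(18 - 1*(-24)) + (-3 - 8 - 10*(-8)) = 146*(18 + 24) + (-3 - 8 + 80) = 146*42 + 69 = 6132 + 69 = 6201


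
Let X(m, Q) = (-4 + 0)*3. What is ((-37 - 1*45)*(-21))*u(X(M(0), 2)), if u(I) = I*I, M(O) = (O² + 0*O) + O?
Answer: 247968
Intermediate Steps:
M(O) = O + O² (M(O) = (O² + 0) + O = O² + O = O + O²)
X(m, Q) = -12 (X(m, Q) = -4*3 = -12)
u(I) = I²
((-37 - 1*45)*(-21))*u(X(M(0), 2)) = ((-37 - 1*45)*(-21))*(-12)² = ((-37 - 45)*(-21))*144 = -82*(-21)*144 = 1722*144 = 247968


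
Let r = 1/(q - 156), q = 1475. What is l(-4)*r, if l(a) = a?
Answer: -4/1319 ≈ -0.0030326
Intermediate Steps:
r = 1/1319 (r = 1/(1475 - 156) = 1/1319 ≈ 0.00075815)
l(-4)*r = -4*1/1319 = -4/1319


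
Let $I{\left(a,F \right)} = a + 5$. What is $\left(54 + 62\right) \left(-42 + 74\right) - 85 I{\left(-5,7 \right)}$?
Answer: $3712$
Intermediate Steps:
$I{\left(a,F \right)} = 5 + a$
$\left(54 + 62\right) \left(-42 + 74\right) - 85 I{\left(-5,7 \right)} = \left(54 + 62\right) \left(-42 + 74\right) - 85 \left(5 - 5\right) = 116 \cdot 32 - 0 = 3712 + 0 = 3712$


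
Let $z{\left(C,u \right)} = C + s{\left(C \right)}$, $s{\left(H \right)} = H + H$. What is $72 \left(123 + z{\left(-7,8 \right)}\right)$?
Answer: $7344$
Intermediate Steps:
$s{\left(H \right)} = 2 H$
$z{\left(C,u \right)} = 3 C$ ($z{\left(C,u \right)} = C + 2 C = 3 C$)
$72 \left(123 + z{\left(-7,8 \right)}\right) = 72 \left(123 + 3 \left(-7\right)\right) = 72 \left(123 - 21\right) = 72 \cdot 102 = 7344$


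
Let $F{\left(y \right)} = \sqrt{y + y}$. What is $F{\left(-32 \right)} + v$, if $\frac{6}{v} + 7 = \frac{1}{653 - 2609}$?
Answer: $- \frac{11736}{13693} + 8 i \approx -0.85708 + 8.0 i$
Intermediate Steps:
$F{\left(y \right)} = \sqrt{2} \sqrt{y}$ ($F{\left(y \right)} = \sqrt{2 y} = \sqrt{2} \sqrt{y}$)
$v = - \frac{11736}{13693}$ ($v = \frac{6}{-7 + \frac{1}{653 - 2609}} = \frac{6}{-7 + \frac{1}{-1956}} = \frac{6}{-7 - \frac{1}{1956}} = \frac{6}{- \frac{13693}{1956}} = 6 \left(- \frac{1956}{13693}\right) = - \frac{11736}{13693} \approx -0.85708$)
$F{\left(-32 \right)} + v = \sqrt{2} \sqrt{-32} - \frac{11736}{13693} = \sqrt{2} \cdot 4 i \sqrt{2} - \frac{11736}{13693} = 8 i - \frac{11736}{13693} = - \frac{11736}{13693} + 8 i$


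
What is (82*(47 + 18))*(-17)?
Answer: -90610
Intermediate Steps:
(82*(47 + 18))*(-17) = (82*65)*(-17) = 5330*(-17) = -90610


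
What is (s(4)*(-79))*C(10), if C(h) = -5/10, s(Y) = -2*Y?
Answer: -316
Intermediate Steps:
C(h) = -1/2 (C(h) = -5*1/10 = -1/2)
(s(4)*(-79))*C(10) = (-2*4*(-79))*(-1/2) = -8*(-79)*(-1/2) = 632*(-1/2) = -316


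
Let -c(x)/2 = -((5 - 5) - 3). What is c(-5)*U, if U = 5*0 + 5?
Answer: -30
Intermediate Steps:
c(x) = -6 (c(x) = -(-2)*((5 - 5) - 3) = -(-2)*(0 - 3) = -(-2)*(-3) = -2*3 = -6)
U = 5 (U = 0 + 5 = 5)
c(-5)*U = -6*5 = -30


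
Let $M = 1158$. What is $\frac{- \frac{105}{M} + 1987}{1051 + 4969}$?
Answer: $\frac{766947}{2323720} \approx 0.33005$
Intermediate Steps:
$\frac{- \frac{105}{M} + 1987}{1051 + 4969} = \frac{- \frac{105}{1158} + 1987}{1051 + 4969} = \frac{\left(-105\right) \frac{1}{1158} + 1987}{6020} = \left(- \frac{35}{386} + 1987\right) \frac{1}{6020} = \frac{766947}{386} \cdot \frac{1}{6020} = \frac{766947}{2323720}$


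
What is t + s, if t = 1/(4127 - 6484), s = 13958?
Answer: 32899005/2357 ≈ 13958.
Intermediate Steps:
t = -1/2357 (t = 1/(-2357) = -1/2357 ≈ -0.00042427)
t + s = -1/2357 + 13958 = 32899005/2357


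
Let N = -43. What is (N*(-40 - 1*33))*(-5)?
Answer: -15695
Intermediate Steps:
(N*(-40 - 1*33))*(-5) = -43*(-40 - 1*33)*(-5) = -43*(-40 - 33)*(-5) = -43*(-73)*(-5) = 3139*(-5) = -15695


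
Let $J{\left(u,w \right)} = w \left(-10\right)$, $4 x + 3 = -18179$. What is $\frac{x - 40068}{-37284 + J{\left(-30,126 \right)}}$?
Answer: $\frac{89227}{77088} \approx 1.1575$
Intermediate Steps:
$x = - \frac{9091}{2}$ ($x = - \frac{3}{4} + \frac{1}{4} \left(-18179\right) = - \frac{3}{4} - \frac{18179}{4} = - \frac{9091}{2} \approx -4545.5$)
$J{\left(u,w \right)} = - 10 w$
$\frac{x - 40068}{-37284 + J{\left(-30,126 \right)}} = \frac{- \frac{9091}{2} - 40068}{-37284 - 1260} = - \frac{89227}{2 \left(-37284 - 1260\right)} = - \frac{89227}{2 \left(-38544\right)} = \left(- \frac{89227}{2}\right) \left(- \frac{1}{38544}\right) = \frac{89227}{77088}$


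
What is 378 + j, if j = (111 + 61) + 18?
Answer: 568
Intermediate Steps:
j = 190 (j = 172 + 18 = 190)
378 + j = 378 + 190 = 568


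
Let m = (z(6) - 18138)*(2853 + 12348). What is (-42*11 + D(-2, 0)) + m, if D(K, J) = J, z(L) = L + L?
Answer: -275533788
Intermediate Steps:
z(L) = 2*L
m = -275533326 (m = (2*6 - 18138)*(2853 + 12348) = (12 - 18138)*15201 = -18126*15201 = -275533326)
(-42*11 + D(-2, 0)) + m = (-42*11 + 0) - 275533326 = (-462 + 0) - 275533326 = -462 - 275533326 = -275533788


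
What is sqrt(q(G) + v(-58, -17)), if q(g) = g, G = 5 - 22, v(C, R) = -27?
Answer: 2*I*sqrt(11) ≈ 6.6332*I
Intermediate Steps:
G = -17
sqrt(q(G) + v(-58, -17)) = sqrt(-17 - 27) = sqrt(-44) = 2*I*sqrt(11)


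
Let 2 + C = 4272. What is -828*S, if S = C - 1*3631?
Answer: -529092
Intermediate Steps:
C = 4270 (C = -2 + 4272 = 4270)
S = 639 (S = 4270 - 1*3631 = 4270 - 3631 = 639)
-828*S = -828/(1/639) = -828/1/639 = -828*639 = -529092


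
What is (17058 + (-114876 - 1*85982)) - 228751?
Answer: -412551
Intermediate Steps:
(17058 + (-114876 - 1*85982)) - 228751 = (17058 + (-114876 - 85982)) - 228751 = (17058 - 200858) - 228751 = -183800 - 228751 = -412551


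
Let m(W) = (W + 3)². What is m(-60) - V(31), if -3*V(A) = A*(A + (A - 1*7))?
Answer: 11452/3 ≈ 3817.3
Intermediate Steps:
V(A) = -A*(-7 + 2*A)/3 (V(A) = -A*(A + (A - 1*7))/3 = -A*(A + (A - 7))/3 = -A*(A + (-7 + A))/3 = -A*(-7 + 2*A)/3)
m(W) = (3 + W)²
m(-60) - V(31) = (3 - 60)² - 31*(7 - 2*31)/3 = (-57)² - 31*(7 - 62)/3 = 3249 - 31*(-55)/3 = 3249 - 1*(-1705/3) = 3249 + 1705/3 = 11452/3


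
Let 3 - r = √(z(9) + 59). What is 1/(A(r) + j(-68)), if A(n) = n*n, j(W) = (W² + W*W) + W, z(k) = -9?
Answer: 9239/85357321 + 30*√2/85357321 ≈ 0.00010874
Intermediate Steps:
j(W) = W + 2*W² (j(W) = (W² + W²) + W = 2*W² + W = W + 2*W²)
r = 3 - 5*√2 (r = 3 - √(-9 + 59) = 3 - √50 = 3 - 5*√2 ≈ -4.0711)
A(n) = n²
1/(A(r) + j(-68)) = 1/((3 - 5*√2)² - 68*(1 + 2*(-68))) = 1/((3 - 5*√2)² - 68*(1 - 136)) = 1/((3 - 5*√2)² - 68*(-135)) = 1/((3 - 5*√2)² + 9180) = 1/(9180 + (3 - 5*√2)²)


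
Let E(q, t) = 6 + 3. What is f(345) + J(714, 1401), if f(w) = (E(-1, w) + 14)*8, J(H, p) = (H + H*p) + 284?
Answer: 1001496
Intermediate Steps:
J(H, p) = 284 + H + H*p
E(q, t) = 9
f(w) = 184 (f(w) = (9 + 14)*8 = 23*8 = 184)
f(345) + J(714, 1401) = 184 + (284 + 714 + 714*1401) = 184 + (284 + 714 + 1000314) = 184 + 1001312 = 1001496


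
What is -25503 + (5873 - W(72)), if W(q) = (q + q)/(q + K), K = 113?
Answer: -3631694/185 ≈ -19631.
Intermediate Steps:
W(q) = 2*q/(113 + q) (W(q) = (q + q)/(q + 113) = (2*q)/(113 + q) = 2*q/(113 + q))
-25503 + (5873 - W(72)) = -25503 + (5873 - 2*72/(113 + 72)) = -25503 + (5873 - 2*72/185) = -25503 + (5873 - 1*144/185) = -25503 + (5873 - 144/185) = -25503 + 1086361/185 = -3631694/185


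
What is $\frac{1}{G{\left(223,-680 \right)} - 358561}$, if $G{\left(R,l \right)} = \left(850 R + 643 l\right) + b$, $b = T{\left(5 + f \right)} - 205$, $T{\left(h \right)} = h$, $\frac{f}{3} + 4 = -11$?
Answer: $- \frac{1}{606496} \approx -1.6488 \cdot 10^{-6}$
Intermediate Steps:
$f = -45$ ($f = -12 + 3 \left(-11\right) = -12 - 33 = -45$)
$b = -245$ ($b = \left(5 - 45\right) - 205 = -40 - 205 = -245$)
$G{\left(R,l \right)} = -245 + 643 l + 850 R$ ($G{\left(R,l \right)} = \left(850 R + 643 l\right) - 245 = \left(643 l + 850 R\right) - 245 = -245 + 643 l + 850 R$)
$\frac{1}{G{\left(223,-680 \right)} - 358561} = \frac{1}{\left(-245 + 643 \left(-680\right) + 850 \cdot 223\right) - 358561} = \frac{1}{\left(-245 - 437240 + 189550\right) - 358561} = \frac{1}{-247935 - 358561} = \frac{1}{-606496} = - \frac{1}{606496}$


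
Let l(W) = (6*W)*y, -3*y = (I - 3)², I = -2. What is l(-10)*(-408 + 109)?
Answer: -149500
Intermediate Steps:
y = -25/3 (y = -(-2 - 3)²/3 = -⅓*(-5)² = -⅓*25 = -25/3 ≈ -8.3333)
l(W) = -50*W (l(W) = (6*W)*(-25/3) = -50*W)
l(-10)*(-408 + 109) = (-50*(-10))*(-408 + 109) = 500*(-299) = -149500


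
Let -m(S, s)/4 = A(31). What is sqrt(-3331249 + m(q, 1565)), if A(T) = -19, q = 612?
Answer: I*sqrt(3331173) ≈ 1825.2*I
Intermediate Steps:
m(S, s) = 76 (m(S, s) = -4*(-19) = 76)
sqrt(-3331249 + m(q, 1565)) = sqrt(-3331249 + 76) = sqrt(-3331173) = I*sqrt(3331173)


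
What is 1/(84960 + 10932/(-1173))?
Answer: 391/33215716 ≈ 1.1772e-5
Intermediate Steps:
1/(84960 + 10932/(-1173)) = 1/(84960 + 10932*(-1/1173)) = 1/(84960 - 3644/391) = 1/(33215716/391) = 391/33215716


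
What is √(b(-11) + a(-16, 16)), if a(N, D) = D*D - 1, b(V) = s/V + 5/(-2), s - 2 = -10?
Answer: 3*√13618/22 ≈ 15.913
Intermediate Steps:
s = -8 (s = 2 - 10 = -8)
b(V) = -5/2 - 8/V (b(V) = -8/V + 5/(-2) = -8/V + 5*(-½) = -8/V - 5/2 = -5/2 - 8/V)
a(N, D) = -1 + D² (a(N, D) = D² - 1 = -1 + D²)
√(b(-11) + a(-16, 16)) = √((-5/2 - 8/(-11)) + (-1 + 16²)) = √((-5/2 - 8*(-1/11)) + (-1 + 256)) = √((-5/2 + 8/11) + 255) = √(-39/22 + 255) = √(5571/22) = 3*√13618/22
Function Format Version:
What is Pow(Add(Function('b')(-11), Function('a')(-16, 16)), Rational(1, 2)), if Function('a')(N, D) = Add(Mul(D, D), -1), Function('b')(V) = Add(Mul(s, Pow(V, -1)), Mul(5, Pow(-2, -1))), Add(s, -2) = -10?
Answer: Mul(Rational(3, 22), Pow(13618, Rational(1, 2))) ≈ 15.913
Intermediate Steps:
s = -8 (s = Add(2, -10) = -8)
Function('b')(V) = Add(Rational(-5, 2), Mul(-8, Pow(V, -1))) (Function('b')(V) = Add(Mul(-8, Pow(V, -1)), Mul(5, Pow(-2, -1))) = Add(Mul(-8, Pow(V, -1)), Mul(5, Rational(-1, 2))) = Add(Mul(-8, Pow(V, -1)), Rational(-5, 2)) = Add(Rational(-5, 2), Mul(-8, Pow(V, -1))))
Function('a')(N, D) = Add(-1, Pow(D, 2)) (Function('a')(N, D) = Add(Pow(D, 2), -1) = Add(-1, Pow(D, 2)))
Pow(Add(Function('b')(-11), Function('a')(-16, 16)), Rational(1, 2)) = Pow(Add(Add(Rational(-5, 2), Mul(-8, Pow(-11, -1))), Add(-1, Pow(16, 2))), Rational(1, 2)) = Pow(Add(Add(Rational(-5, 2), Mul(-8, Rational(-1, 11))), Add(-1, 256)), Rational(1, 2)) = Pow(Add(Add(Rational(-5, 2), Rational(8, 11)), 255), Rational(1, 2)) = Pow(Add(Rational(-39, 22), 255), Rational(1, 2)) = Pow(Rational(5571, 22), Rational(1, 2)) = Mul(Rational(3, 22), Pow(13618, Rational(1, 2)))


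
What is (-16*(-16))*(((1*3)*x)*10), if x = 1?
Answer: 7680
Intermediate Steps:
(-16*(-16))*(((1*3)*x)*10) = (-16*(-16))*(((1*3)*1)*10) = 256*((3*1)*10) = 256*(3*10) = 256*30 = 7680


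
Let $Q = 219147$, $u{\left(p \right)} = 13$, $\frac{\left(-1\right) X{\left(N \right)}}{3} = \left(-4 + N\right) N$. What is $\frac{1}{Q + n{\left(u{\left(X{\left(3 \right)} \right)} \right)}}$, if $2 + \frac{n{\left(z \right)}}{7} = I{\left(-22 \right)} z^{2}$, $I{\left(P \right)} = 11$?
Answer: $\frac{1}{232146} \approx 4.3076 \cdot 10^{-6}$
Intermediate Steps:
$X{\left(N \right)} = - 3 N \left(-4 + N\right)$ ($X{\left(N \right)} = - 3 \left(-4 + N\right) N = - 3 N \left(-4 + N\right)$)
$n{\left(z \right)} = -14 + 77 z^{2}$ ($n{\left(z \right)} = -14 + 7 \cdot 11 z^{2} = -14 + 77 z^{2}$)
$\frac{1}{Q + n{\left(u{\left(X{\left(3 \right)} \right)} \right)}} = \frac{1}{219147 - \left(14 - 77 \cdot 13^{2}\right)} = \frac{1}{219147 + \left(-14 + 77 \cdot 169\right)} = \frac{1}{219147 + \left(-14 + 13013\right)} = \frac{1}{219147 + 12999} = \frac{1}{232146}$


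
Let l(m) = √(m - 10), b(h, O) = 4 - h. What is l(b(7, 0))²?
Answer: -13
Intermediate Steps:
l(m) = √(-10 + m)
l(b(7, 0))² = (√(-10 + (4 - 1*7)))² = (√(-10 + (4 - 7)))² = (√(-10 - 3))² = (√(-13))² = (I*√13)² = -13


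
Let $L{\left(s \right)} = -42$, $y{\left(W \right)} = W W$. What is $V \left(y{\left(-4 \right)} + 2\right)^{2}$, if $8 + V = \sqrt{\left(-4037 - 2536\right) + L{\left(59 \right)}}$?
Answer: $-2592 + 6804 i \sqrt{15} \approx -2592.0 + 26352.0 i$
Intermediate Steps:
$y{\left(W \right)} = W^{2}$
$V = -8 + 21 i \sqrt{15}$ ($V = -8 + \sqrt{\left(-4037 - 2536\right) - 42} = -8 + \sqrt{-6573 - 42} = -8 + \sqrt{-6615} = -8 + 21 i \sqrt{15} \approx -8.0 + 81.333 i$)
$V \left(y{\left(-4 \right)} + 2\right)^{2} = \left(-8 + 21 i \sqrt{15}\right) \left(\left(-4\right)^{2} + 2\right)^{2} = \left(-8 + 21 i \sqrt{15}\right) \left(16 + 2\right)^{2} = \left(-8 + 21 i \sqrt{15}\right) 18^{2} = \left(-8 + 21 i \sqrt{15}\right) 324 = -2592 + 6804 i \sqrt{15}$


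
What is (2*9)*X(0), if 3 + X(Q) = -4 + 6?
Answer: -18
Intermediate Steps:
X(Q) = -1 (X(Q) = -3 + (-4 + 6) = -3 + 2 = -1)
(2*9)*X(0) = (2*9)*(-1) = 18*(-1) = -18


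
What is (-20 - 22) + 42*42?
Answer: 1722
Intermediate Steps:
(-20 - 22) + 42*42 = -42 + 1764 = 1722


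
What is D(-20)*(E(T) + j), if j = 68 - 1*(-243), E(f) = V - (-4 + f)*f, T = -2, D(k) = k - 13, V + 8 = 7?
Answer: -9834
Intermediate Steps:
V = -1 (V = -8 + 7 = -1)
D(k) = -13 + k
E(f) = -1 - f*(-4 + f) (E(f) = -1 - (-4 + f)*f = -1 - f*(-4 + f))
j = 311 (j = 68 + 243 = 311)
D(-20)*(E(T) + j) = (-13 - 20)*((-1 - 1*(-2)² + 4*(-2)) + 311) = -33*((-1 - 1*4 - 8) + 311) = -33*((-1 - 4 - 8) + 311) = -33*(-13 + 311) = -33*298 = -9834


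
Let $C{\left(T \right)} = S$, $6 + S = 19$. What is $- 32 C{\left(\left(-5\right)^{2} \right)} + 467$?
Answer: $51$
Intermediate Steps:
$S = 13$ ($S = -6 + 19 = 13$)
$C{\left(T \right)} = 13$
$- 32 C{\left(\left(-5\right)^{2} \right)} + 467 = \left(-32\right) 13 + 467 = -416 + 467 = 51$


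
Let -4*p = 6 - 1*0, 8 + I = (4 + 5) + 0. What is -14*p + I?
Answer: 22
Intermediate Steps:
I = 1 (I = -8 + ((4 + 5) + 0) = -8 + (9 + 0) = -8 + 9 = 1)
p = -3/2 (p = -(6 - 1*0)/4 = -(6 + 0)/4 = -¼*6 = -3/2 ≈ -1.5000)
-14*p + I = -14*(-3/2) + 1 = 21 + 1 = 22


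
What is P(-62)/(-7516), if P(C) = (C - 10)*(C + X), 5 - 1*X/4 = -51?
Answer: 2916/1879 ≈ 1.5519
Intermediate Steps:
X = 224 (X = 20 - 4*(-51) = 20 + 204 = 224)
P(C) = (-10 + C)*(224 + C) (P(C) = (C - 10)*(C + 224) = (-10 + C)*(224 + C))
P(-62)/(-7516) = (-2240 + (-62)² + 214*(-62))/(-7516) = (-2240 + 3844 - 13268)*(-1/7516) = -11664*(-1/7516) = 2916/1879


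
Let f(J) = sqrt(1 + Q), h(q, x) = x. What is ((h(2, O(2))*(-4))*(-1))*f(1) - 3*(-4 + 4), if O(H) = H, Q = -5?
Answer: 16*I ≈ 16.0*I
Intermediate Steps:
f(J) = 2*I (f(J) = sqrt(1 - 5) = sqrt(-4) = 2*I)
((h(2, O(2))*(-4))*(-1))*f(1) - 3*(-4 + 4) = ((2*(-4))*(-1))*(2*I) - 3*(-4 + 4) = (-8*(-1))*(2*I) - 3*0 = 8*(2*I) + 0 = 16*I + 0 = 16*I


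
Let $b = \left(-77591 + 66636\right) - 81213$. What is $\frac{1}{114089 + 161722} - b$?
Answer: $\frac{25420948249}{275811} \approx 92168.0$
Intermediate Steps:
$b = -92168$ ($b = -10955 - 81213 = -92168$)
$\frac{1}{114089 + 161722} - b = \frac{1}{114089 + 161722} - -92168 = \frac{1}{275811} + 92168 = \frac{25420948249}{275811}$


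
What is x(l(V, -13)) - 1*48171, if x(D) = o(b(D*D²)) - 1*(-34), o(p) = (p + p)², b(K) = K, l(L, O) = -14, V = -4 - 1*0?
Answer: 30070007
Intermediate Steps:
V = -4 (V = -4 + 0 = -4)
o(p) = 4*p² (o(p) = (2*p)² = 4*p²)
x(D) = 34 + 4*D⁶ (x(D) = 4*(D*D²)² - 1*(-34) = 4*(D³)² + 34 = 4*D⁶ + 34 = 34 + 4*D⁶)
x(l(V, -13)) - 1*48171 = (34 + 4*(-14)⁶) - 1*48171 = (34 + 4*7529536) - 48171 = (34 + 30118144) - 48171 = 30118178 - 48171 = 30070007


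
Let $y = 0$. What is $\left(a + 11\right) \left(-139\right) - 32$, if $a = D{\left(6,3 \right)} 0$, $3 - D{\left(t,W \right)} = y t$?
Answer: $-1561$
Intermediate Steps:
$D{\left(t,W \right)} = 3$ ($D{\left(t,W \right)} = 3 - 0 t = 3 - 0 = 3 + 0 = 3$)
$a = 0$ ($a = 3 \cdot 0 = 0$)
$\left(a + 11\right) \left(-139\right) - 32 = \left(0 + 11\right) \left(-139\right) - 32 = 11 \left(-139\right) + \left(-71 + 39\right) = -1529 - 32 = -1561$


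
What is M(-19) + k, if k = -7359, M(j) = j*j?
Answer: -6998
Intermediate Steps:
M(j) = j²
M(-19) + k = (-19)² - 7359 = 361 - 7359 = -6998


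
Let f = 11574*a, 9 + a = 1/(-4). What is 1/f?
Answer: -2/214119 ≈ -9.3406e-6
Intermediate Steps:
a = -37/4 (a = -9 + 1/(-4) = -9 - ¼ = -37/4 ≈ -9.2500)
f = -214119/2 (f = 11574*(-37/4) = -214119/2 ≈ -1.0706e+5)
1/f = 1/(-214119/2) = -2/214119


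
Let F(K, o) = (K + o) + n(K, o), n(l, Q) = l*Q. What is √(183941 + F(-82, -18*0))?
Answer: √183859 ≈ 428.79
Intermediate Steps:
n(l, Q) = Q*l
F(K, o) = K + o + K*o (F(K, o) = (K + o) + o*K = (K + o) + K*o = K + o + K*o)
√(183941 + F(-82, -18*0)) = √(183941 + (-82 - 18*0 - (-1476)*0)) = √(183941 + (-82 + 0 - 82*0)) = √(183941 + (-82 + 0 + 0)) = √(183941 - 82) = √183859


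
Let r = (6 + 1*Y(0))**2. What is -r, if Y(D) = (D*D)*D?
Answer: -36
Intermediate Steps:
Y(D) = D**3 (Y(D) = D**2*D = D**3)
r = 36 (r = (6 + 1*0**3)**2 = (6 + 1*0)**2 = (6 + 0)**2 = 6**2 = 36)
-r = -1*36 = -36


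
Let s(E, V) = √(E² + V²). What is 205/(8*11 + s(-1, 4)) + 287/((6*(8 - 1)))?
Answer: 425047/46362 - 205*√17/7727 ≈ 9.0586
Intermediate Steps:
205/(8*11 + s(-1, 4)) + 287/((6*(8 - 1))) = 205/(8*11 + √((-1)² + 4²)) + 287/((6*(8 - 1))) = 205/(88 + √(1 + 16)) + 287/((6*7)) = 205/(88 + √17) + 287/42 = 205/(88 + √17) + 287*(1/42) = 205/(88 + √17) + 41/6 = 41/6 + 205/(88 + √17)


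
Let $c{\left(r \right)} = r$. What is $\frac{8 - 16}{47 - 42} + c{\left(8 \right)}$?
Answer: $\frac{32}{5} \approx 6.4$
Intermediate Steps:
$\frac{8 - 16}{47 - 42} + c{\left(8 \right)} = \frac{8 - 16}{47 - 42} + 8 = - \frac{8}{5} + 8 = \frac{32}{5}$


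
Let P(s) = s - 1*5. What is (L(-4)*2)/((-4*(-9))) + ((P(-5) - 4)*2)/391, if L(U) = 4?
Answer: 530/3519 ≈ 0.15061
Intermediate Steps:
P(s) = -5 + s (P(s) = s - 5 = -5 + s)
(L(-4)*2)/((-4*(-9))) + ((P(-5) - 4)*2)/391 = (4*2)/((-4*(-9))) + (((-5 - 5) - 4)*2)/391 = 8/36 + ((-10 - 4)*2)*(1/391) = 8*(1/36) - 14*2*(1/391) = 2/9 - 28*1/391 = 2/9 - 28/391 = 530/3519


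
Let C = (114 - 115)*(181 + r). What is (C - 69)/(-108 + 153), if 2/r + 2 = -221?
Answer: -55748/10035 ≈ -5.5554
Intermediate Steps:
r = -2/223 (r = 2/(-2 - 221) = 2/(-223) = 2*(-1/223) = -2/223 ≈ -0.0089686)
C = -40361/223 (C = (114 - 115)*(181 - 2/223) = -1*40361/223 = -40361/223 ≈ -180.99)
(C - 69)/(-108 + 153) = (-40361/223 - 69)/(-108 + 153) = -55748/223/45 = -55748/223*1/45 = -55748/10035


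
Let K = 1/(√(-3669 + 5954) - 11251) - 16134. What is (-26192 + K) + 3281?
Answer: -4942422157471/126582716 - √2285/126582716 ≈ -39045.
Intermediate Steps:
K = -16134 + 1/(-11251 + √2285) (K = 1/(√2285 - 11251) - 16134 = 1/(-11251 + √2285) - 16134 = -16134 + 1/(-11251 + √2285) ≈ -16134.)
(-26192 + K) + 3281 = (-26192 + (-2042285551195/126582716 - √2285/126582716)) + 3281 = (-5357740048667/126582716 - √2285/126582716) + 3281 = -4942422157471/126582716 - √2285/126582716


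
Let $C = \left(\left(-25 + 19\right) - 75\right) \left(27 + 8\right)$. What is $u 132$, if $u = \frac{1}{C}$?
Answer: $- \frac{44}{945} \approx -0.046561$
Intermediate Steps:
$C = -2835$ ($C = \left(-6 - 75\right) 35 = \left(-81\right) 35 = -2835$)
$u = - \frac{1}{2835}$ ($u = \frac{1}{-2835} = - \frac{1}{2835} \approx -0.00035273$)
$u 132 = \left(- \frac{1}{2835}\right) 132 = - \frac{44}{945}$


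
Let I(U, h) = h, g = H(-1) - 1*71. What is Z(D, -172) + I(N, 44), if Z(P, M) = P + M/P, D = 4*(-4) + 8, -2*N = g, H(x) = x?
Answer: 115/2 ≈ 57.500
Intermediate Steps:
g = -72 (g = -1 - 1*71 = -1 - 71 = -72)
N = 36 (N = -½*(-72) = 36)
D = -8 (D = -16 + 8 = -8)
Z(D, -172) + I(N, 44) = (-8 - 172/(-8)) + 44 = (-8 - 172*(-⅛)) + 44 = (-8 + 43/2) + 44 = 27/2 + 44 = 115/2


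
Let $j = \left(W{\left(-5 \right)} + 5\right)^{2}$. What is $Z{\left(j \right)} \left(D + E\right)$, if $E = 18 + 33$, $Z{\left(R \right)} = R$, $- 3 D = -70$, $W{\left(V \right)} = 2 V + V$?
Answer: $\frac{22300}{3} \approx 7433.3$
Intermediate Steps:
$W{\left(V \right)} = 3 V$
$j = 100$ ($j = \left(3 \left(-5\right) + 5\right)^{2} = \left(-15 + 5\right)^{2} = \left(-10\right)^{2} = 100$)
$D = \frac{70}{3}$ ($D = \left(- \frac{1}{3}\right) \left(-70\right) = \frac{70}{3} \approx 23.333$)
$E = 51$
$Z{\left(j \right)} \left(D + E\right) = 100 \left(\frac{70}{3} + 51\right) = 100 \cdot \frac{223}{3} = \frac{22300}{3}$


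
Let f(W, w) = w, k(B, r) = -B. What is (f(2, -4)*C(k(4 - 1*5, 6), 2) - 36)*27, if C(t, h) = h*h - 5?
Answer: -864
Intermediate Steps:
C(t, h) = -5 + h² (C(t, h) = h² - 5 = -5 + h²)
(f(2, -4)*C(k(4 - 1*5, 6), 2) - 36)*27 = (-4*(-5 + 2²) - 36)*27 = (-4*(-5 + 4) - 36)*27 = (-4*(-1) - 36)*27 = (4 - 36)*27 = -32*27 = -864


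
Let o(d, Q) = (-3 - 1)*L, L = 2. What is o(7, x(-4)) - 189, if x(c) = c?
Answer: -197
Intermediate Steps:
o(d, Q) = -8 (o(d, Q) = (-3 - 1)*2 = -4*2 = -8)
o(7, x(-4)) - 189 = -8 - 189 = -197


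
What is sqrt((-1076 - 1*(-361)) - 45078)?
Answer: I*sqrt(45793) ≈ 213.99*I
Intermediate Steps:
sqrt((-1076 - 1*(-361)) - 45078) = sqrt((-1076 + 361) - 45078) = sqrt(-715 - 45078) = sqrt(-45793) = I*sqrt(45793)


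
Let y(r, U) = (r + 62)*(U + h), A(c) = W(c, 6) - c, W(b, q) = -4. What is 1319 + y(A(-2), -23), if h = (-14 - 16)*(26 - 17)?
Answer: -16261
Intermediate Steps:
h = -270 (h = -30*9 = -270)
A(c) = -4 - c
y(r, U) = (-270 + U)*(62 + r) (y(r, U) = (r + 62)*(U - 270) = (62 + r)*(-270 + U) = (-270 + U)*(62 + r))
1319 + y(A(-2), -23) = 1319 + (-16740 - 270*(-4 - 1*(-2)) + 62*(-23) - 23*(-4 - 1*(-2))) = 1319 + (-16740 - 270*(-4 + 2) - 1426 - 23*(-4 + 2)) = 1319 + (-16740 - 270*(-2) - 1426 - 23*(-2)) = 1319 + (-16740 + 540 - 1426 + 46) = 1319 - 17580 = -16261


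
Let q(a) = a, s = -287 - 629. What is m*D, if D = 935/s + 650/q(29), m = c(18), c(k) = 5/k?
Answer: 2841425/478152 ≈ 5.9425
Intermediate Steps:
s = -916
m = 5/18 ≈ 0.27778
D = 568285/26564 (D = 935/(-916) + 650/29 = 935*(-1/916) + 650*(1/29) = -935/916 + 650/29 = 568285/26564 ≈ 21.393)
m*D = (5/18)*(568285/26564) = 2841425/478152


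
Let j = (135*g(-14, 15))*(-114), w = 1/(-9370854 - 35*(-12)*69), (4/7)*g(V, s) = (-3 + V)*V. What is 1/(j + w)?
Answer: -9341874/59880805118191 ≈ -1.5601e-7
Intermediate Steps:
g(V, s) = 7*V*(-3 + V)/4 (g(V, s) = 7*((-3 + V)*V)/4 = 7*(V*(-3 + V))/4 = 7*V*(-3 + V)/4)
w = -1/9341874 (w = 1/(-9370854 + 420*69) = 1/(-9370854 + 28980) = 1/(-9341874) = -1/9341874 ≈ -1.0704e-7)
j = -6409935 (j = (135*((7/4)*(-14)*(-3 - 14)))*(-114) = (135*((7/4)*(-14)*(-17)))*(-114) = (135*(833/2))*(-114) = (112455/2)*(-114) = -6409935)
1/(j + w) = 1/(-6409935 - 1/9341874) = 1/(-59880805118191/9341874) = -9341874/59880805118191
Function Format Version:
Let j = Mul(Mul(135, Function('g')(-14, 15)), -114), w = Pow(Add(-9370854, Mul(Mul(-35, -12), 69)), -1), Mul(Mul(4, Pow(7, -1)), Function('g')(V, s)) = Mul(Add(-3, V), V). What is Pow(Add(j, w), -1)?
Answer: Rational(-9341874, 59880805118191) ≈ -1.5601e-7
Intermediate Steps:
Function('g')(V, s) = Mul(Rational(7, 4), V, Add(-3, V)) (Function('g')(V, s) = Mul(Rational(7, 4), Mul(Add(-3, V), V)) = Mul(Rational(7, 4), Mul(V, Add(-3, V))) = Mul(Rational(7, 4), V, Add(-3, V)))
w = Rational(-1, 9341874) (w = Pow(Add(-9370854, Mul(420, 69)), -1) = Pow(Add(-9370854, 28980), -1) = Pow(-9341874, -1) = Rational(-1, 9341874) ≈ -1.0704e-7)
j = -6409935 (j = Mul(Mul(135, Mul(Rational(7, 4), -14, Add(-3, -14))), -114) = Mul(Mul(135, Mul(Rational(7, 4), -14, -17)), -114) = Mul(Mul(135, Rational(833, 2)), -114) = Mul(Rational(112455, 2), -114) = -6409935)
Pow(Add(j, w), -1) = Pow(Add(-6409935, Rational(-1, 9341874)), -1) = Pow(Rational(-59880805118191, 9341874), -1) = Rational(-9341874, 59880805118191)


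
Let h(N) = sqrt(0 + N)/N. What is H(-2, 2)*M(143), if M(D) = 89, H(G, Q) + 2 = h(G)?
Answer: -178 - 89*I*sqrt(2)/2 ≈ -178.0 - 62.932*I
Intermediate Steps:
h(N) = 1/sqrt(N) (h(N) = sqrt(N)/N = 1/sqrt(N))
H(G, Q) = -2 + 1/sqrt(G)
H(-2, 2)*M(143) = (-2 + 1/sqrt(-2))*89 = (-2 - I*sqrt(2)/2)*89 = -178 - 89*I*sqrt(2)/2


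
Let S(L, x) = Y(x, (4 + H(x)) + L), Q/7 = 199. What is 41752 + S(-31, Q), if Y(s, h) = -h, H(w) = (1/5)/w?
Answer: 290990734/6965 ≈ 41779.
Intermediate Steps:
Q = 1393 (Q = 7*199 = 1393)
H(w) = 1/(5*w) (H(w) = (1*(⅕))/w = 1/(5*w))
S(L, x) = -4 - L - 1/(5*x) (S(L, x) = -((4 + 1/(5*x)) + L) = -(4 + L + 1/(5*x)) = -4 - L - 1/(5*x))
41752 + S(-31, Q) = 41752 + (-4 - 1*(-31) - ⅕/1393) = 41752 + (-4 + 31 - ⅕*1/1393) = 41752 + (-4 + 31 - 1/6965) = 41752 + 188054/6965 = 290990734/6965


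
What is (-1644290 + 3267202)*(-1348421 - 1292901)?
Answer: -4286633169664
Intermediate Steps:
(-1644290 + 3267202)*(-1348421 - 1292901) = 1622912*(-2641322) = -4286633169664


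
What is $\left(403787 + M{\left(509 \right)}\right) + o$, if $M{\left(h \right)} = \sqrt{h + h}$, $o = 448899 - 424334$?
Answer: $428352 + \sqrt{1018} \approx 4.2838 \cdot 10^{5}$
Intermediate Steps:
$o = 24565$
$M{\left(h \right)} = \sqrt{2} \sqrt{h}$ ($M{\left(h \right)} = \sqrt{2 h} = \sqrt{2} \sqrt{h}$)
$\left(403787 + M{\left(509 \right)}\right) + o = \left(403787 + \sqrt{2} \sqrt{509}\right) + 24565 = \left(403787 + \sqrt{1018}\right) + 24565 = 428352 + \sqrt{1018}$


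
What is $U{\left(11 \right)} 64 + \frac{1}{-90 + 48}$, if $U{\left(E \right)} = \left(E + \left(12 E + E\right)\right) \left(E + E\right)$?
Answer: $\frac{9106943}{42} \approx 2.1683 \cdot 10^{5}$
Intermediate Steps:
$U{\left(E \right)} = 28 E^{2}$ ($U{\left(E \right)} = \left(E + 13 E\right) 2 E = 14 E 2 E = 28 E^{2}$)
$U{\left(11 \right)} 64 + \frac{1}{-90 + 48} = 28 \cdot 11^{2} \cdot 64 + \frac{1}{-90 + 48} = 28 \cdot 121 \cdot 64 + \frac{1}{-42} = 3388 \cdot 64 - \frac{1}{42} = 216832 - \frac{1}{42} = \frac{9106943}{42}$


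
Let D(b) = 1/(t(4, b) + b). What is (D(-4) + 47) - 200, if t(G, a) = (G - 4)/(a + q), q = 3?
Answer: -613/4 ≈ -153.25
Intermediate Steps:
t(G, a) = (-4 + G)/(3 + a) (t(G, a) = (G - 4)/(a + 3) = (-4 + G)/(3 + a))
D(b) = 1/b (D(b) = 1/((-4 + 4)/(3 + b) + b) = 1/(0/(3 + b) + b) = 1/(0 + b) = 1/b)
(D(-4) + 47) - 200 = (1/(-4) + 47) - 200 = (-¼ + 47) - 200 = 187/4 - 200 = -613/4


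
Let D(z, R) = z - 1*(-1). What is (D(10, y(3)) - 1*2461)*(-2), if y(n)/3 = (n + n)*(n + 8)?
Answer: 4900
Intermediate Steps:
y(n) = 6*n*(8 + n) (y(n) = 3*((n + n)*(n + 8)) = 3*((2*n)*(8 + n)) = 3*(2*n*(8 + n)) = 6*n*(8 + n))
D(z, R) = 1 + z (D(z, R) = z + 1 = 1 + z)
(D(10, y(3)) - 1*2461)*(-2) = ((1 + 10) - 1*2461)*(-2) = (11 - 2461)*(-2) = -2450*(-2) = 4900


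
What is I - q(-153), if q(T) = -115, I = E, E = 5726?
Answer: 5841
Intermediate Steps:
I = 5726
I - q(-153) = 5726 - 1*(-115) = 5726 + 115 = 5841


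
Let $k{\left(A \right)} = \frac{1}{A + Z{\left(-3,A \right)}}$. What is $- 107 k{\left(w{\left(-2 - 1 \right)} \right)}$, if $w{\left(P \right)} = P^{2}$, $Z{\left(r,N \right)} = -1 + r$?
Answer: $- \frac{107}{5} \approx -21.4$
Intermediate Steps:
$k{\left(A \right)} = \frac{1}{-4 + A}$ ($k{\left(A \right)} = \frac{1}{A - 4} = \frac{1}{-4 + A}$)
$- 107 k{\left(w{\left(-2 - 1 \right)} \right)} = - \frac{107}{-4 + \left(-2 - 1\right)^{2}} = - \frac{107}{-4 + \left(-3\right)^{2}} = - \frac{107}{-4 + 9} = - \frac{107}{5}$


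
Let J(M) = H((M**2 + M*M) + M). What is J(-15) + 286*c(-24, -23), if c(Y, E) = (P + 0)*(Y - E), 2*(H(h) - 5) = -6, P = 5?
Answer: -1428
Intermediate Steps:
H(h) = 2 (H(h) = 5 + (1/2)*(-6) = 5 - 3 = 2)
J(M) = 2
c(Y, E) = -5*E + 5*Y (c(Y, E) = (5 + 0)*(Y - E) = 5*(Y - E) = -5*E + 5*Y)
J(-15) + 286*c(-24, -23) = 2 + 286*(-5*(-23) + 5*(-24)) = 2 + 286*(115 - 120) = 2 + 286*(-5) = 2 - 1430 = -1428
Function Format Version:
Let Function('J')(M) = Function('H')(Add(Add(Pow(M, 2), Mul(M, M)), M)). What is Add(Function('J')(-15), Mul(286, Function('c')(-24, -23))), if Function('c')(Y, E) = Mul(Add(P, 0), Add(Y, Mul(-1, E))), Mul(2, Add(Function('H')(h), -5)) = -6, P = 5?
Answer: -1428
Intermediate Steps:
Function('H')(h) = 2 (Function('H')(h) = Add(5, Mul(Rational(1, 2), -6)) = Add(5, -3) = 2)
Function('J')(M) = 2
Function('c')(Y, E) = Add(Mul(-5, E), Mul(5, Y)) (Function('c')(Y, E) = Mul(Add(5, 0), Add(Y, Mul(-1, E))) = Mul(5, Add(Y, Mul(-1, E))) = Add(Mul(-5, E), Mul(5, Y)))
Add(Function('J')(-15), Mul(286, Function('c')(-24, -23))) = Add(2, Mul(286, Add(Mul(-5, -23), Mul(5, -24)))) = Add(2, Mul(286, Add(115, -120))) = Add(2, Mul(286, -5)) = Add(2, -1430) = -1428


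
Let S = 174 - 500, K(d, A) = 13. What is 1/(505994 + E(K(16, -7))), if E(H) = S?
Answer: 1/505668 ≈ 1.9776e-6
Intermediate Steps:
S = -326
E(H) = -326
1/(505994 + E(K(16, -7))) = 1/(505994 - 326) = 1/505668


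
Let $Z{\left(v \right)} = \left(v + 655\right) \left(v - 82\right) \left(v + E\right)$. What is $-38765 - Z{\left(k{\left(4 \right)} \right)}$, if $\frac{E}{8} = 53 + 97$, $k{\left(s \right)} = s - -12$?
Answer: $53813011$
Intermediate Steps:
$k{\left(s \right)} = 12 + s$ ($k{\left(s \right)} = s + 12 = 12 + s$)
$E = 1200$ ($E = 8 \left(53 + 97\right) = 8 \cdot 150 = 1200$)
$Z{\left(v \right)} = \left(-82 + v\right) \left(655 + v\right) \left(1200 + v\right)$ ($Z{\left(v \right)} = \left(v + 655\right) \left(v - 82\right) \left(v + 1200\right) = \left(655 + v\right) \left(-82 + v\right) \left(1200 + v\right) = \left(-82 + v\right) \left(655 + v\right) \left(1200 + v\right)$)
$-38765 - Z{\left(k{\left(4 \right)} \right)} = -38765 - \left(-64452000 + \left(12 + 4\right)^{3} + 1773 \left(12 + 4\right)^{2} + 633890 \left(12 + 4\right)\right) = -38765 - \left(-64452000 + 16^{3} + 1773 \cdot 16^{2} + 633890 \cdot 16\right) = -38765 - \left(-64452000 + 4096 + 1773 \cdot 256 + 10142240\right) = -38765 - \left(-64452000 + 4096 + 453888 + 10142240\right) = -38765 - -53851776 = -38765 + 53851776 = 53813011$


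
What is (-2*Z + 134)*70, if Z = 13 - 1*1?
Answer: 7700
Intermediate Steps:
Z = 12 (Z = 13 - 1 = 12)
(-2*Z + 134)*70 = (-2*12 + 134)*70 = (-24 + 134)*70 = 110*70 = 7700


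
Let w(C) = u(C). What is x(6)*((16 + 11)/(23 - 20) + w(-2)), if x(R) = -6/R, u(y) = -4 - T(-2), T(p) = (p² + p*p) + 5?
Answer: 8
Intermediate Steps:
T(p) = 5 + 2*p² (T(p) = (p² + p²) + 5 = 2*p² + 5 = 5 + 2*p²)
u(y) = -17 (u(y) = -4 - (5 + 2*(-2)²) = -4 - (5 + 2*4) = -4 - (5 + 8) = -4 - 1*13 = -4 - 13 = -17)
w(C) = -17
x(6)*((16 + 11)/(23 - 20) + w(-2)) = (-6/6)*((16 + 11)/(23 - 20) - 17) = (-6*⅙)*(27/3 - 17) = -(27*(⅓) - 17) = -(9 - 17) = -1*(-8) = 8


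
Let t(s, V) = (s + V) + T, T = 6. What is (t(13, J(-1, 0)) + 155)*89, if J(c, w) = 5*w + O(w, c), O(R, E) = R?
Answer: 15486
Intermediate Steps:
J(c, w) = 6*w (J(c, w) = 5*w + w = 6*w)
t(s, V) = 6 + V + s (t(s, V) = (s + V) + 6 = (V + s) + 6 = 6 + V + s)
(t(13, J(-1, 0)) + 155)*89 = ((6 + 6*0 + 13) + 155)*89 = ((6 + 0 + 13) + 155)*89 = (19 + 155)*89 = 174*89 = 15486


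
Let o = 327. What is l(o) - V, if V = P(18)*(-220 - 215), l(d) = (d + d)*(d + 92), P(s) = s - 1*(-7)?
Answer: 284901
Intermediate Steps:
P(s) = 7 + s (P(s) = s + 7 = 7 + s)
l(d) = 2*d*(92 + d) (l(d) = (2*d)*(92 + d) = 2*d*(92 + d))
V = -10875 (V = (7 + 18)*(-220 - 215) = 25*(-435) = -10875)
l(o) - V = 2*327*(92 + 327) - 1*(-10875) = 2*327*419 + 10875 = 274026 + 10875 = 284901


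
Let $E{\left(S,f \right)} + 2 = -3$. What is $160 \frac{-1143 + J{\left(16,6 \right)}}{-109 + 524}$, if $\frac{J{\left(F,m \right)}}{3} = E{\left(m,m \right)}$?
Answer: $- \frac{37056}{83} \approx -446.46$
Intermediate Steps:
$E{\left(S,f \right)} = -5$ ($E{\left(S,f \right)} = -2 - 3 = -5$)
$J{\left(F,m \right)} = -15$ ($J{\left(F,m \right)} = 3 \left(-5\right) = -15$)
$160 \frac{-1143 + J{\left(16,6 \right)}}{-109 + 524} = 160 \frac{-1143 - 15}{-109 + 524} = 160 \left(- \frac{1158}{415}\right) = - \frac{37056}{83}$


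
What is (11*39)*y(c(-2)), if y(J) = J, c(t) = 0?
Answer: 0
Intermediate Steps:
(11*39)*y(c(-2)) = (11*39)*0 = 429*0 = 0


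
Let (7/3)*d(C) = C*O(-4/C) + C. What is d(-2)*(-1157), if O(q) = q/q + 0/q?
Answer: 13884/7 ≈ 1983.4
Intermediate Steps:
O(q) = 1 (O(q) = 1 + 0 = 1)
d(C) = 6*C/7 (d(C) = 3*(C*1 + C)/7 = 3*(C + C)/7 = 3*(2*C)/7 = 6*C/7)
d(-2)*(-1157) = ((6/7)*(-2))*(-1157) = -12/7*(-1157) = 13884/7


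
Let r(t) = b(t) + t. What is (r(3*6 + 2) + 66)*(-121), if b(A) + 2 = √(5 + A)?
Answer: -10769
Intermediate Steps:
b(A) = -2 + √(5 + A)
r(t) = -2 + t + √(5 + t) (r(t) = (-2 + √(5 + t)) + t = -2 + t + √(5 + t))
(r(3*6 + 2) + 66)*(-121) = ((-2 + (3*6 + 2) + √(5 + (3*6 + 2))) + 66)*(-121) = ((-2 + (18 + 2) + √(5 + (18 + 2))) + 66)*(-121) = ((-2 + 20 + √(5 + 20)) + 66)*(-121) = ((-2 + 20 + √25) + 66)*(-121) = ((-2 + 20 + 5) + 66)*(-121) = (23 + 66)*(-121) = 89*(-121) = -10769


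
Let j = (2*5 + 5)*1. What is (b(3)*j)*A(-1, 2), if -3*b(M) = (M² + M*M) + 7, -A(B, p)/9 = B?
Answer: -1125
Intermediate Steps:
A(B, p) = -9*B
b(M) = -7/3 - 2*M²/3 (b(M) = -((M² + M*M) + 7)/3 = -((M² + M²) + 7)/3 = -(2*M² + 7)/3 = -(7 + 2*M²)/3 = -7/3 - 2*M²/3)
j = 15 (j = (10 + 5)*1 = 15*1 = 15)
(b(3)*j)*A(-1, 2) = ((-7/3 - ⅔*3²)*15)*(-9*(-1)) = ((-7/3 - ⅔*9)*15)*9 = ((-7/3 - 6)*15)*9 = -25/3*15*9 = -125*9 = -1125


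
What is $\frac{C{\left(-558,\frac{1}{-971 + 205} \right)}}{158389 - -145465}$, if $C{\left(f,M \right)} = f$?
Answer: $- \frac{279}{151927} \approx -0.0018364$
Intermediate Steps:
$\frac{C{\left(-558,\frac{1}{-971 + 205} \right)}}{158389 - -145465} = - \frac{558}{158389 - -145465} = - \frac{558}{158389 + 145465} = - \frac{558}{303854} = \left(-558\right) \frac{1}{303854} = - \frac{279}{151927}$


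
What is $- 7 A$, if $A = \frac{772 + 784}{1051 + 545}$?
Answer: $- \frac{389}{57} \approx -6.8246$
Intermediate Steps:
$A = \frac{389}{399}$ ($A = \frac{1556}{1596} = 1556 \cdot \frac{1}{1596} = \frac{389}{399} \approx 0.97494$)
$- 7 A = \left(-7\right) \frac{389}{399} = - \frac{389}{57}$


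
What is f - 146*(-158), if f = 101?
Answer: 23169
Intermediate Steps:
f - 146*(-158) = 101 - 146*(-158) = 101 + 23068 = 23169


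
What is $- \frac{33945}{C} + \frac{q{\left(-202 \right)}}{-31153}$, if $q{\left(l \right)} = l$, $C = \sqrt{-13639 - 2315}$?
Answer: $\frac{202}{31153} + \frac{11315 i \sqrt{15954}}{5318} \approx 0.0064841 + 268.75 i$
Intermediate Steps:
$C = i \sqrt{15954}$ ($C = \sqrt{-15954} = i \sqrt{15954} \approx 126.31 i$)
$- \frac{33945}{C} + \frac{q{\left(-202 \right)}}{-31153} = - \frac{33945}{i \sqrt{15954}} - \frac{202}{-31153} = - 33945 \left(- \frac{i \sqrt{15954}}{15954}\right) - - \frac{202}{31153} = \frac{11315 i \sqrt{15954}}{5318} + \frac{202}{31153} = \frac{202}{31153} + \frac{11315 i \sqrt{15954}}{5318}$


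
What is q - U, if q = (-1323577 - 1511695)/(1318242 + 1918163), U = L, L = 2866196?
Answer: -9276173900652/3236405 ≈ -2.8662e+6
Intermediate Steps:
U = 2866196
q = -2835272/3236405 ≈ -0.87606
q - U = -2835272/3236405 - 1*2866196 = -2835272/3236405 - 2866196 = -9276173900652/3236405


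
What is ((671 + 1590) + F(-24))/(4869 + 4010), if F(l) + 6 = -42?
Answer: 2213/8879 ≈ 0.24924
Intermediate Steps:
F(l) = -48 (F(l) = -6 - 42 = -48)
((671 + 1590) + F(-24))/(4869 + 4010) = ((671 + 1590) - 48)/(4869 + 4010) = (2261 - 48)/8879 = 2213*(1/8879) = 2213/8879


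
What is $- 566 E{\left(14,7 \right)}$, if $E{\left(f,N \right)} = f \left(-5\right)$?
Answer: $39620$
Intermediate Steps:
$E{\left(f,N \right)} = - 5 f$
$- 566 E{\left(14,7 \right)} = - 566 \left(\left(-5\right) 14\right) = - 566 \left(-70\right) = \left(-1\right) \left(-39620\right) = 39620$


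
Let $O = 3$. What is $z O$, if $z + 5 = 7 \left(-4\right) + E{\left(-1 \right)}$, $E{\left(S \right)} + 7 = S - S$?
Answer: $-120$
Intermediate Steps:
$E{\left(S \right)} = -7$ ($E{\left(S \right)} = -7 + \left(S - S\right) = -7 + 0 = -7$)
$z = -40$ ($z = -5 + \left(7 \left(-4\right) - 7\right) = -5 - 35 = -40$)
$z O = \left(-40\right) 3 = -120$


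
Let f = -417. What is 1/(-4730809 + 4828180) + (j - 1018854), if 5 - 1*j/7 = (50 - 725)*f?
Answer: -291055940423/97371 ≈ -2.9891e+6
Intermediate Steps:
j = -1970290 (j = 35 - 7*(50 - 725)*(-417) = 35 - (-4725)*(-417) = 35 - 7*281475 = 35 - 1970325 = -1970290)
1/(-4730809 + 4828180) + (j - 1018854) = 1/(-4730809 + 4828180) + (-1970290 - 1018854) = 1/97371 - 2989144 = -291055940423/97371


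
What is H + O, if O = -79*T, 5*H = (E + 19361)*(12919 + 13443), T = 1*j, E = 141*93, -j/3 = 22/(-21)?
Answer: 5992548426/35 ≈ 1.7122e+8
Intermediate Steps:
j = 22/7 (j = -66/(-21) = -66*(-1)/21 = -3*(-22/21) = 22/7 ≈ 3.1429)
E = 13113
T = 22/7 (T = 1*(22/7) = 22/7 ≈ 3.1429)
H = 856079588/5 (H = ((13113 + 19361)*(12919 + 13443))/5 = (32474*26362)/5 = (1/5)*856079588 = 856079588/5 ≈ 1.7122e+8)
O = -1738/7 (O = -79*22/7 = -1738/7 ≈ -248.29)
H + O = 856079588/5 - 1738/7 = 5992548426/35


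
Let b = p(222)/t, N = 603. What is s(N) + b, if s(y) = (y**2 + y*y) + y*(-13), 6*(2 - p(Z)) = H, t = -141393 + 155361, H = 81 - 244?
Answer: 60289715407/83808 ≈ 7.1938e+5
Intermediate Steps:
H = -163
t = 13968
p(Z) = 175/6 (p(Z) = 2 - 1/6*(-163) = 2 + 163/6 = 175/6)
s(y) = -13*y + 2*y**2 (s(y) = (y**2 + y**2) - 13*y = 2*y**2 - 13*y = -13*y + 2*y**2)
b = 175/83808 (b = (175/6)/13968 = (175/6)*(1/13968) = 175/83808 ≈ 0.0020881)
s(N) + b = 603*(-13 + 2*603) + 175/83808 = 603*(-13 + 1206) + 175/83808 = 603*1193 + 175/83808 = 719379 + 175/83808 = 60289715407/83808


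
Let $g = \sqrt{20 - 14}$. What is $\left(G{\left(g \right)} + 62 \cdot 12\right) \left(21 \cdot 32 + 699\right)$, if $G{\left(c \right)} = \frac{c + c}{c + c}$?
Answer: $1021395$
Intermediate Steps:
$g = \sqrt{6} \approx 2.4495$
$G{\left(c \right)} = 1$ ($G{\left(c \right)} = \frac{2 c}{2 c} = 2 c \frac{1}{2 c} = 1$)
$\left(G{\left(g \right)} + 62 \cdot 12\right) \left(21 \cdot 32 + 699\right) = \left(1 + 62 \cdot 12\right) \left(21 \cdot 32 + 699\right) = \left(1 + 744\right) \left(672 + 699\right) = 745 \cdot 1371 = 1021395$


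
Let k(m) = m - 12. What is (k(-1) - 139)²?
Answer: 23104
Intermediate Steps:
k(m) = -12 + m
(k(-1) - 139)² = ((-12 - 1) - 139)² = (-13 - 139)² = (-152)² = 23104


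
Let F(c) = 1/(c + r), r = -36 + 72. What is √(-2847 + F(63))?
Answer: 2*I*√775093/33 ≈ 53.357*I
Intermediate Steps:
r = 36
F(c) = 1/(36 + c) (F(c) = 1/(c + 36) = 1/(36 + c))
√(-2847 + F(63)) = √(-2847 + 1/(36 + 63)) = √(-2847 + 1/99) = √(-281852/99) = 2*I*√775093/33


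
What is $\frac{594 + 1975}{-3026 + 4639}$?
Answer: $\frac{2569}{1613} \approx 1.5927$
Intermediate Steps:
$\frac{594 + 1975}{-3026 + 4639} = \frac{2569}{1613}$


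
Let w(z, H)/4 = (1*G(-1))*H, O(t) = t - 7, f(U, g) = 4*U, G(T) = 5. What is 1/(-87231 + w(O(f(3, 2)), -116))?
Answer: -1/89551 ≈ -1.1167e-5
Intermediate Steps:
O(t) = -7 + t
w(z, H) = 20*H (w(z, H) = 4*((1*5)*H) = 4*(5*H) = 20*H)
1/(-87231 + w(O(f(3, 2)), -116)) = 1/(-87231 + 20*(-116)) = 1/(-87231 - 2320) = 1/(-89551) = -1/89551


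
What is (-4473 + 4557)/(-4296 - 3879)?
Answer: -28/2725 ≈ -0.010275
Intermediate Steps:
(-4473 + 4557)/(-4296 - 3879) = 84/(-8175) = 84*(-1/8175) = -28/2725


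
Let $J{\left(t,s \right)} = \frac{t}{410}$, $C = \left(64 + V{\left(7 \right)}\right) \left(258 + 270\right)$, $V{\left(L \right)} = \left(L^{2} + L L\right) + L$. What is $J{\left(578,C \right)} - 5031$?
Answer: $- \frac{1031066}{205} \approx -5029.6$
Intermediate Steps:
$V{\left(L \right)} = L + 2 L^{2}$ ($V{\left(L \right)} = \left(L^{2} + L^{2}\right) + L = 2 L^{2} + L = L + 2 L^{2}$)
$C = 89232$ ($C = \left(64 + 7 \left(1 + 2 \cdot 7\right)\right) \left(258 + 270\right) = \left(64 + 7 \left(1 + 14\right)\right) 528 = \left(64 + 7 \cdot 15\right) 528 = \left(64 + 105\right) 528 = 169 \cdot 528 = 89232$)
$J{\left(t,s \right)} = \frac{t}{410}$ ($J{\left(t,s \right)} = t \frac{1}{410} = \frac{t}{410}$)
$J{\left(578,C \right)} - 5031 = \frac{1}{410} \cdot 578 - 5031 = \frac{289}{205} - 5031 = - \frac{1031066}{205}$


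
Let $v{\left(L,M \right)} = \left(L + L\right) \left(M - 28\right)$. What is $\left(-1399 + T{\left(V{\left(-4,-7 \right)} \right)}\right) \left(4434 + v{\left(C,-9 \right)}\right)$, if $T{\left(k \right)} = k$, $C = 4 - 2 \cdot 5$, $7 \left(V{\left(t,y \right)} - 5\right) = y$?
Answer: $-6804810$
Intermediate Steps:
$V{\left(t,y \right)} = 5 + \frac{y}{7}$
$C = -6$ ($C = 4 - 10 = -6$)
$v{\left(L,M \right)} = 2 L \left(-28 + M\right)$
$\left(-1399 + T{\left(V{\left(-4,-7 \right)} \right)}\right) \left(4434 + v{\left(C,-9 \right)}\right) = \left(-1399 + \left(5 + \frac{1}{7} \left(-7\right)\right)\right) \left(4434 + 2 \left(-6\right) \left(-28 - 9\right)\right) = \left(-1399 + \left(5 - 1\right)\right) \left(4434 + 2 \left(-6\right) \left(-37\right)\right) = \left(-1399 + 4\right) \left(4434 + 444\right) = \left(-1395\right) 4878 = -6804810$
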